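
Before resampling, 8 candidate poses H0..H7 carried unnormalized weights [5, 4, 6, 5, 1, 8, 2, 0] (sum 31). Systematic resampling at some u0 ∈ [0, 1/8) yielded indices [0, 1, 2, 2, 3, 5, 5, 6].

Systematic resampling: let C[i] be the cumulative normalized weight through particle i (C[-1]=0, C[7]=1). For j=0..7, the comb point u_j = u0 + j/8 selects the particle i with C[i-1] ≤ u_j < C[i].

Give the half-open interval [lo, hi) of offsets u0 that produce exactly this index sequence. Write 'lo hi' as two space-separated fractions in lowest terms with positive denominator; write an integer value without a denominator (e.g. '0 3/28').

C = [5/31, 9/31, 15/31, 20/31, 21/31, 29/31, 1, 1]
j=0 picked index 0: u0 ∈ [0, 5/31)
j=1 picked index 1: u0 ∈ [9/248, 41/248)
j=2 picked index 2: u0 ∈ [5/124, 29/124)
j=3 picked index 2: u0 ∈ [-21/248, 27/248)
j=4 picked index 3: u0 ∈ [-1/62, 9/62)
j=5 picked index 5: u0 ∈ [13/248, 77/248)
j=6 picked index 5: u0 ∈ [-9/124, 23/124)
j=7 picked index 6: u0 ∈ [15/248, 1/8)
intersection: [15/248, 27/248)

15/248 27/248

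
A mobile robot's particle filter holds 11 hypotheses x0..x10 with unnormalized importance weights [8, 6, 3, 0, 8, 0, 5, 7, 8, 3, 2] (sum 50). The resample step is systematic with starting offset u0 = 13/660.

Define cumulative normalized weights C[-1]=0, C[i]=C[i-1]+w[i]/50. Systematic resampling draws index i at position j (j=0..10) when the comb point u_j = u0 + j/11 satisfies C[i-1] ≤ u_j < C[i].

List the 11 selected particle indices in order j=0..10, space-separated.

0 0 1 2 4 4 6 7 8 8 9

C = [4/25, 7/25, 17/50, 17/50, 1/2, 1/2, 3/5, 37/50, 9/10, 24/25, 1]
j=0: u_0=13/660 ∈ [0, 4/25) → index 0
j=1: u_1=73/660 ∈ [0, 4/25) → index 0
j=2: u_2=133/660 ∈ [4/25, 7/25) → index 1
j=3: u_3=193/660 ∈ [7/25, 17/50) → index 2
j=4: u_4=23/60 ∈ [17/50, 1/2) → index 4
j=5: u_5=313/660 ∈ [17/50, 1/2) → index 4
j=6: u_6=373/660 ∈ [1/2, 3/5) → index 6
j=7: u_7=433/660 ∈ [3/5, 37/50) → index 7
j=8: u_8=493/660 ∈ [37/50, 9/10) → index 8
j=9: u_9=553/660 ∈ [37/50, 9/10) → index 8
j=10: u_10=613/660 ∈ [9/10, 24/25) → index 9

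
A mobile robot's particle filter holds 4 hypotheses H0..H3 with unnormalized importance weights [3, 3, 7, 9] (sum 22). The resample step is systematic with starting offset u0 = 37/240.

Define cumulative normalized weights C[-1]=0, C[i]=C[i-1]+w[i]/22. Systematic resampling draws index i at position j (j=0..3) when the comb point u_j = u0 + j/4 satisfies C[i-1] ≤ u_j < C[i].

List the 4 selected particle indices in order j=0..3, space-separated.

1 2 3 3

C = [3/22, 3/11, 13/22, 1]
j=0: u_0=37/240 ∈ [3/22, 3/11) → index 1
j=1: u_1=97/240 ∈ [3/11, 13/22) → index 2
j=2: u_2=157/240 ∈ [13/22, 1) → index 3
j=3: u_3=217/240 ∈ [13/22, 1) → index 3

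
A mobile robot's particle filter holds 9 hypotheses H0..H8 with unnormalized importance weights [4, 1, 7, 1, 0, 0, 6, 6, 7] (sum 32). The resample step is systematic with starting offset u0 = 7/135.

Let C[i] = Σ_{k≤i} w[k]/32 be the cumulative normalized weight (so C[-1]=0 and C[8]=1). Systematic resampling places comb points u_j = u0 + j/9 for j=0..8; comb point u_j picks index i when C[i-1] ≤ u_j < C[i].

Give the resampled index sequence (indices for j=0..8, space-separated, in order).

C = [1/8, 5/32, 3/8, 13/32, 13/32, 13/32, 19/32, 25/32, 1]
j=0: u_0=7/135 ∈ [0, 1/8) → index 0
j=1: u_1=22/135 ∈ [5/32, 3/8) → index 2
j=2: u_2=37/135 ∈ [5/32, 3/8) → index 2
j=3: u_3=52/135 ∈ [3/8, 13/32) → index 3
j=4: u_4=67/135 ∈ [13/32, 19/32) → index 6
j=5: u_5=82/135 ∈ [19/32, 25/32) → index 7
j=6: u_6=97/135 ∈ [19/32, 25/32) → index 7
j=7: u_7=112/135 ∈ [25/32, 1) → index 8
j=8: u_8=127/135 ∈ [25/32, 1) → index 8

0 2 2 3 6 7 7 8 8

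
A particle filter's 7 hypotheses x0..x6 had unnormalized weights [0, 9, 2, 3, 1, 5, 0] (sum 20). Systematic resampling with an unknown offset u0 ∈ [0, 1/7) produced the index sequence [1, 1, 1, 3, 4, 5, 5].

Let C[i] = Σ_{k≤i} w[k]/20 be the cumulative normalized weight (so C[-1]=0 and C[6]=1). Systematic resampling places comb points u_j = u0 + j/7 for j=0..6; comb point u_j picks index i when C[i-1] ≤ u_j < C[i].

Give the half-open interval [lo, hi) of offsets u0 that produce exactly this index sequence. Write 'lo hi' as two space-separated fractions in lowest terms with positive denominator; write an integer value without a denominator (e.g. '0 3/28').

9/70 1/7

C = [0, 9/20, 11/20, 7/10, 3/4, 1, 1]
j=0 picked index 1: u0 ∈ [0, 9/20)
j=1 picked index 1: u0 ∈ [-1/7, 43/140)
j=2 picked index 1: u0 ∈ [-2/7, 23/140)
j=3 picked index 3: u0 ∈ [17/140, 19/70)
j=4 picked index 4: u0 ∈ [9/70, 5/28)
j=5 picked index 5: u0 ∈ [1/28, 2/7)
j=6 picked index 5: u0 ∈ [-3/28, 1/7)
intersection: [9/70, 1/7)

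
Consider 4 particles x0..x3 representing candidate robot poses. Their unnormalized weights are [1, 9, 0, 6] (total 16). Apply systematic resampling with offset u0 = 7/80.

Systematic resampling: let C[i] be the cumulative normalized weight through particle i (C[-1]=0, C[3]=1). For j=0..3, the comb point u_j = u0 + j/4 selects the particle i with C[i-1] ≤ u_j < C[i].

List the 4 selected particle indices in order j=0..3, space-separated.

1 1 1 3

C = [1/16, 5/8, 5/8, 1]
j=0: u_0=7/80 ∈ [1/16, 5/8) → index 1
j=1: u_1=27/80 ∈ [1/16, 5/8) → index 1
j=2: u_2=47/80 ∈ [1/16, 5/8) → index 1
j=3: u_3=67/80 ∈ [5/8, 1) → index 3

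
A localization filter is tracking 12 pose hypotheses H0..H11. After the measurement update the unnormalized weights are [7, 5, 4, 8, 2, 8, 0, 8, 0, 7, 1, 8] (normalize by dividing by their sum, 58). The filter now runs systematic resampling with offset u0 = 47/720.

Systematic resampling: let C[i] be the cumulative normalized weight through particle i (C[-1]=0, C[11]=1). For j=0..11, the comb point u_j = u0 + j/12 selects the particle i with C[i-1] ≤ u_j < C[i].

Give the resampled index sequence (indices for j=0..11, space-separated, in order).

0 1 2 3 3 5 5 7 9 9 11 11

C = [7/58, 6/29, 8/29, 12/29, 13/29, 17/29, 17/29, 21/29, 21/29, 49/58, 25/29, 1]
j=0: u_0=47/720 ∈ [0, 7/58) → index 0
j=1: u_1=107/720 ∈ [7/58, 6/29) → index 1
j=2: u_2=167/720 ∈ [6/29, 8/29) → index 2
j=3: u_3=227/720 ∈ [8/29, 12/29) → index 3
j=4: u_4=287/720 ∈ [8/29, 12/29) → index 3
j=5: u_5=347/720 ∈ [13/29, 17/29) → index 5
j=6: u_6=407/720 ∈ [13/29, 17/29) → index 5
j=7: u_7=467/720 ∈ [17/29, 21/29) → index 7
j=8: u_8=527/720 ∈ [21/29, 49/58) → index 9
j=9: u_9=587/720 ∈ [21/29, 49/58) → index 9
j=10: u_10=647/720 ∈ [25/29, 1) → index 11
j=11: u_11=707/720 ∈ [25/29, 1) → index 11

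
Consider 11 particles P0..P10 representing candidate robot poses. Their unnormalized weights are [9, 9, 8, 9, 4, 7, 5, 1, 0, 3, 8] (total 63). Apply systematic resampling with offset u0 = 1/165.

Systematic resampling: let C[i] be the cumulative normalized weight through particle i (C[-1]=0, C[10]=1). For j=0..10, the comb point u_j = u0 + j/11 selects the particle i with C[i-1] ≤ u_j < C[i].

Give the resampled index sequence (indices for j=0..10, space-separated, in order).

0 0 1 1 2 3 3 5 6 7 10

C = [1/7, 2/7, 26/63, 5/9, 13/21, 46/63, 17/21, 52/63, 52/63, 55/63, 1]
j=0: u_0=1/165 ∈ [0, 1/7) → index 0
j=1: u_1=16/165 ∈ [0, 1/7) → index 0
j=2: u_2=31/165 ∈ [1/7, 2/7) → index 1
j=3: u_3=46/165 ∈ [1/7, 2/7) → index 1
j=4: u_4=61/165 ∈ [2/7, 26/63) → index 2
j=5: u_5=76/165 ∈ [26/63, 5/9) → index 3
j=6: u_6=91/165 ∈ [26/63, 5/9) → index 3
j=7: u_7=106/165 ∈ [13/21, 46/63) → index 5
j=8: u_8=11/15 ∈ [46/63, 17/21) → index 6
j=9: u_9=136/165 ∈ [17/21, 52/63) → index 7
j=10: u_10=151/165 ∈ [55/63, 1) → index 10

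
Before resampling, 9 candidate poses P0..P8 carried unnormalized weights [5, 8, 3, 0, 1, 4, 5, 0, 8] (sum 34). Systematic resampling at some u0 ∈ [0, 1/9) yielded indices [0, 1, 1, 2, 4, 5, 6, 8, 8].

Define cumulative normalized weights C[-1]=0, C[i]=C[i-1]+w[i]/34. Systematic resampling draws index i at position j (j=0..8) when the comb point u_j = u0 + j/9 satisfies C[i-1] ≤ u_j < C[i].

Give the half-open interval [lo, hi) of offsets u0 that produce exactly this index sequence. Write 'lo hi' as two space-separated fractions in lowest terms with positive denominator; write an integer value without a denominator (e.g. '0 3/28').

C = [5/34, 13/34, 8/17, 8/17, 1/2, 21/34, 13/17, 13/17, 1]
j=0 picked index 0: u0 ∈ [0, 5/34)
j=1 picked index 1: u0 ∈ [11/306, 83/306)
j=2 picked index 1: u0 ∈ [-23/306, 49/306)
j=3 picked index 2: u0 ∈ [5/102, 7/51)
j=4 picked index 4: u0 ∈ [4/153, 1/18)
j=5 picked index 5: u0 ∈ [-1/18, 19/306)
j=6 picked index 6: u0 ∈ [-5/102, 5/51)
j=7 picked index 8: u0 ∈ [-2/153, 2/9)
j=8 picked index 8: u0 ∈ [-19/153, 1/9)
intersection: [5/102, 1/18)

5/102 1/18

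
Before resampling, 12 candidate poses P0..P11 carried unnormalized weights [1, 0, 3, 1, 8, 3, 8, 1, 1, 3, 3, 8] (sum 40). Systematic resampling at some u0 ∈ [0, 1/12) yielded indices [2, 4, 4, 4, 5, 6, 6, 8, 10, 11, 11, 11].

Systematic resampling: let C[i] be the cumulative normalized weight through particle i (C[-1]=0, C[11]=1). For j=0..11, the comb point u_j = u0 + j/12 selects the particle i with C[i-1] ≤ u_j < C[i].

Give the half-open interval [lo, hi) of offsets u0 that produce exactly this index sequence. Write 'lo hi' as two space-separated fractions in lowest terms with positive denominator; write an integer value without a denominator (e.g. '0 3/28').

7/120 1/15

C = [1/40, 1/40, 1/10, 1/8, 13/40, 2/5, 3/5, 5/8, 13/20, 29/40, 4/5, 1]
j=0 picked index 2: u0 ∈ [1/40, 1/10)
j=1 picked index 4: u0 ∈ [1/24, 29/120)
j=2 picked index 4: u0 ∈ [-1/24, 19/120)
j=3 picked index 4: u0 ∈ [-1/8, 3/40)
j=4 picked index 5: u0 ∈ [-1/120, 1/15)
j=5 picked index 6: u0 ∈ [-1/60, 11/60)
j=6 picked index 6: u0 ∈ [-1/10, 1/10)
j=7 picked index 8: u0 ∈ [1/24, 1/15)
j=8 picked index 10: u0 ∈ [7/120, 2/15)
j=9 picked index 11: u0 ∈ [1/20, 1/4)
j=10 picked index 11: u0 ∈ [-1/30, 1/6)
j=11 picked index 11: u0 ∈ [-7/60, 1/12)
intersection: [7/120, 1/15)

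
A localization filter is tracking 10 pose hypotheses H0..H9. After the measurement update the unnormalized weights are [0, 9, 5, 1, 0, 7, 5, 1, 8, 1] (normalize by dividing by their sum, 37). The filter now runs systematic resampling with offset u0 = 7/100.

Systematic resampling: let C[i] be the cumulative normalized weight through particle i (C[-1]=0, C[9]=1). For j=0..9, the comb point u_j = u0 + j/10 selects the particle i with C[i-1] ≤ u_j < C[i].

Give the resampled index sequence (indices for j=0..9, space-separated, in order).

C = [0, 9/37, 14/37, 15/37, 15/37, 22/37, 27/37, 28/37, 36/37, 1]
j=0: u_0=7/100 ∈ [0, 9/37) → index 1
j=1: u_1=17/100 ∈ [0, 9/37) → index 1
j=2: u_2=27/100 ∈ [9/37, 14/37) → index 2
j=3: u_3=37/100 ∈ [9/37, 14/37) → index 2
j=4: u_4=47/100 ∈ [15/37, 22/37) → index 5
j=5: u_5=57/100 ∈ [15/37, 22/37) → index 5
j=6: u_6=67/100 ∈ [22/37, 27/37) → index 6
j=7: u_7=77/100 ∈ [28/37, 36/37) → index 8
j=8: u_8=87/100 ∈ [28/37, 36/37) → index 8
j=9: u_9=97/100 ∈ [28/37, 36/37) → index 8

1 1 2 2 5 5 6 8 8 8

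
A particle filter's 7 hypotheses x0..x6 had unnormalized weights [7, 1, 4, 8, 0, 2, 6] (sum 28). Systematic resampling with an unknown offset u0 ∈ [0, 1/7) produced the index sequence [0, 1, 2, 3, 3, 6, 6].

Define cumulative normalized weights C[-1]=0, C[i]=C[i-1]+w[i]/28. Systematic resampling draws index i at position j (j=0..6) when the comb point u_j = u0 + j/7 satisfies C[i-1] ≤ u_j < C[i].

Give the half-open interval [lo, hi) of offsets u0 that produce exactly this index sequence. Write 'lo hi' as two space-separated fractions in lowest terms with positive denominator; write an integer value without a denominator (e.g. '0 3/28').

3/28 1/7

C = [1/4, 2/7, 3/7, 5/7, 5/7, 11/14, 1]
j=0 picked index 0: u0 ∈ [0, 1/4)
j=1 picked index 1: u0 ∈ [3/28, 1/7)
j=2 picked index 2: u0 ∈ [0, 1/7)
j=3 picked index 3: u0 ∈ [0, 2/7)
j=4 picked index 3: u0 ∈ [-1/7, 1/7)
j=5 picked index 6: u0 ∈ [1/14, 2/7)
j=6 picked index 6: u0 ∈ [-1/14, 1/7)
intersection: [3/28, 1/7)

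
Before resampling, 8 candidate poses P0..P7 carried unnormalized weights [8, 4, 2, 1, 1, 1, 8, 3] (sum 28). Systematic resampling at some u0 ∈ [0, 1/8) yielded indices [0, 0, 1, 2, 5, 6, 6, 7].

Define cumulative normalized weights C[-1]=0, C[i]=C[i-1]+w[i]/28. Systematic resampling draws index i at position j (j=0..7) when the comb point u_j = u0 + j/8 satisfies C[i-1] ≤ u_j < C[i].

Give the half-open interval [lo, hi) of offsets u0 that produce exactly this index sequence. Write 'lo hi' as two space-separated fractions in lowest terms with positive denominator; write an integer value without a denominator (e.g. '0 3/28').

1/14 3/28

C = [2/7, 3/7, 1/2, 15/28, 4/7, 17/28, 25/28, 1]
j=0 picked index 0: u0 ∈ [0, 2/7)
j=1 picked index 0: u0 ∈ [-1/8, 9/56)
j=2 picked index 1: u0 ∈ [1/28, 5/28)
j=3 picked index 2: u0 ∈ [3/56, 1/8)
j=4 picked index 5: u0 ∈ [1/14, 3/28)
j=5 picked index 6: u0 ∈ [-1/56, 15/56)
j=6 picked index 6: u0 ∈ [-1/7, 1/7)
j=7 picked index 7: u0 ∈ [1/56, 1/8)
intersection: [1/14, 3/28)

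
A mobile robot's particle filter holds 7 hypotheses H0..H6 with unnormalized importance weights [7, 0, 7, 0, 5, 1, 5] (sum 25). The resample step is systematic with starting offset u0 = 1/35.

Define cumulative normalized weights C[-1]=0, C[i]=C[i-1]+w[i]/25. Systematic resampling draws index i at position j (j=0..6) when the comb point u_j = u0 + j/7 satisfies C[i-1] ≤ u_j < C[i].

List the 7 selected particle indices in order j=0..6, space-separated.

0 0 2 2 4 4 6

C = [7/25, 7/25, 14/25, 14/25, 19/25, 4/5, 1]
j=0: u_0=1/35 ∈ [0, 7/25) → index 0
j=1: u_1=6/35 ∈ [0, 7/25) → index 0
j=2: u_2=11/35 ∈ [7/25, 14/25) → index 2
j=3: u_3=16/35 ∈ [7/25, 14/25) → index 2
j=4: u_4=3/5 ∈ [14/25, 19/25) → index 4
j=5: u_5=26/35 ∈ [14/25, 19/25) → index 4
j=6: u_6=31/35 ∈ [4/5, 1) → index 6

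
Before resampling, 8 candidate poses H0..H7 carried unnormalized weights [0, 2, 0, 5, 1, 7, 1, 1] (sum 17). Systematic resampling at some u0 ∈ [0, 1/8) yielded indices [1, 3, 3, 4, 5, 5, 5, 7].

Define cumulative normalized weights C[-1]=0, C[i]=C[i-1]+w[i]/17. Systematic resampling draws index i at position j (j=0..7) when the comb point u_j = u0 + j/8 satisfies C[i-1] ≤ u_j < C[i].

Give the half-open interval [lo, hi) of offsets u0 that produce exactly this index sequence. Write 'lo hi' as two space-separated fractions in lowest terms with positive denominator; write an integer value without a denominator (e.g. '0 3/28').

9/136 13/136

C = [0, 2/17, 2/17, 7/17, 8/17, 15/17, 16/17, 1]
j=0 picked index 1: u0 ∈ [0, 2/17)
j=1 picked index 3: u0 ∈ [-1/136, 39/136)
j=2 picked index 3: u0 ∈ [-9/68, 11/68)
j=3 picked index 4: u0 ∈ [5/136, 13/136)
j=4 picked index 5: u0 ∈ [-1/34, 13/34)
j=5 picked index 5: u0 ∈ [-21/136, 35/136)
j=6 picked index 5: u0 ∈ [-19/68, 9/68)
j=7 picked index 7: u0 ∈ [9/136, 1/8)
intersection: [9/136, 13/136)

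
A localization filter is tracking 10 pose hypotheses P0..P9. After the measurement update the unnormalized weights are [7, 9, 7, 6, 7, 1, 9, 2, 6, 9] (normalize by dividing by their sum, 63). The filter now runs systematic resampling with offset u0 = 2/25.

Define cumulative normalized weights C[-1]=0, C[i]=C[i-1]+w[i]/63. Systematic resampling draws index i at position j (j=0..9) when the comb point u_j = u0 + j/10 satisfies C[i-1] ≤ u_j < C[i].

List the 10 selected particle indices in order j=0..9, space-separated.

C = [1/9, 16/63, 23/63, 29/63, 4/7, 37/63, 46/63, 16/21, 6/7, 1]
j=0: u_0=2/25 ∈ [0, 1/9) → index 0
j=1: u_1=9/50 ∈ [1/9, 16/63) → index 1
j=2: u_2=7/25 ∈ [16/63, 23/63) → index 2
j=3: u_3=19/50 ∈ [23/63, 29/63) → index 3
j=4: u_4=12/25 ∈ [29/63, 4/7) → index 4
j=5: u_5=29/50 ∈ [4/7, 37/63) → index 5
j=6: u_6=17/25 ∈ [37/63, 46/63) → index 6
j=7: u_7=39/50 ∈ [16/21, 6/7) → index 8
j=8: u_8=22/25 ∈ [6/7, 1) → index 9
j=9: u_9=49/50 ∈ [6/7, 1) → index 9

0 1 2 3 4 5 6 8 9 9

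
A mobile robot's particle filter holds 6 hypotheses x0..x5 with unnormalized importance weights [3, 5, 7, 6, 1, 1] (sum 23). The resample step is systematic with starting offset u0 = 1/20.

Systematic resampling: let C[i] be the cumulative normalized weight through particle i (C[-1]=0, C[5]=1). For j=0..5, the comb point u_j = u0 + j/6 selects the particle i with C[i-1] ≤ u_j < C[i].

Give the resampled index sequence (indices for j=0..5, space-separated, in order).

C = [3/23, 8/23, 15/23, 21/23, 22/23, 1]
j=0: u_0=1/20 ∈ [0, 3/23) → index 0
j=1: u_1=13/60 ∈ [3/23, 8/23) → index 1
j=2: u_2=23/60 ∈ [8/23, 15/23) → index 2
j=3: u_3=11/20 ∈ [8/23, 15/23) → index 2
j=4: u_4=43/60 ∈ [15/23, 21/23) → index 3
j=5: u_5=53/60 ∈ [15/23, 21/23) → index 3

0 1 2 2 3 3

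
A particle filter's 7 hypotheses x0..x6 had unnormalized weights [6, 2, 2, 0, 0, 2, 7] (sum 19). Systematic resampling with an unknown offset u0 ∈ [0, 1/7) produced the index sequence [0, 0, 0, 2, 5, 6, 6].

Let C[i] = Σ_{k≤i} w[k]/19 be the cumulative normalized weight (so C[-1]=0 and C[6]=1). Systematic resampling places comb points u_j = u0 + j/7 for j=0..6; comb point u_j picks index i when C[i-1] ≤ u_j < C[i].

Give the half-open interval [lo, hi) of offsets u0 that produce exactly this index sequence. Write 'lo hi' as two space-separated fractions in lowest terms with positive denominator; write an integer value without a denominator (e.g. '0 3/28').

C = [6/19, 8/19, 10/19, 10/19, 10/19, 12/19, 1]
j=0 picked index 0: u0 ∈ [0, 6/19)
j=1 picked index 0: u0 ∈ [-1/7, 23/133)
j=2 picked index 0: u0 ∈ [-2/7, 4/133)
j=3 picked index 2: u0 ∈ [-1/133, 13/133)
j=4 picked index 5: u0 ∈ [-6/133, 8/133)
j=5 picked index 6: u0 ∈ [-11/133, 2/7)
j=6 picked index 6: u0 ∈ [-30/133, 1/7)
intersection: [0, 4/133)

0 4/133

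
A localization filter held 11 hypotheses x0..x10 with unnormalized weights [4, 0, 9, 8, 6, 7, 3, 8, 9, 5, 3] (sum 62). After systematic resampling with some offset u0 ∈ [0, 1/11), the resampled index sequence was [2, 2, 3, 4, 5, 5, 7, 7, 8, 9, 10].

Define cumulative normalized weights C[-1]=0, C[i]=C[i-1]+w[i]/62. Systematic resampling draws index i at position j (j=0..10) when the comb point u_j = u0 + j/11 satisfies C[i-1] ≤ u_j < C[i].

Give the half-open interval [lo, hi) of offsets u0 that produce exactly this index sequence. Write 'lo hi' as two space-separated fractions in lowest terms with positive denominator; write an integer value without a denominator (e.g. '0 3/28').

C = [2/31, 2/31, 13/62, 21/62, 27/62, 17/31, 37/62, 45/62, 27/31, 59/62, 1]
j=0 picked index 2: u0 ∈ [2/31, 13/62)
j=1 picked index 2: u0 ∈ [-9/341, 81/682)
j=2 picked index 3: u0 ∈ [19/682, 107/682)
j=3 picked index 4: u0 ∈ [45/682, 111/682)
j=4 picked index 5: u0 ∈ [49/682, 63/341)
j=5 picked index 5: u0 ∈ [-13/682, 32/341)
j=6 picked index 7: u0 ∈ [35/682, 123/682)
j=7 picked index 7: u0 ∈ [-27/682, 61/682)
j=8 picked index 8: u0 ∈ [-1/682, 49/341)
j=9 picked index 9: u0 ∈ [18/341, 91/682)
j=10 picked index 10: u0 ∈ [29/682, 1/11)
intersection: [49/682, 61/682)

49/682 61/682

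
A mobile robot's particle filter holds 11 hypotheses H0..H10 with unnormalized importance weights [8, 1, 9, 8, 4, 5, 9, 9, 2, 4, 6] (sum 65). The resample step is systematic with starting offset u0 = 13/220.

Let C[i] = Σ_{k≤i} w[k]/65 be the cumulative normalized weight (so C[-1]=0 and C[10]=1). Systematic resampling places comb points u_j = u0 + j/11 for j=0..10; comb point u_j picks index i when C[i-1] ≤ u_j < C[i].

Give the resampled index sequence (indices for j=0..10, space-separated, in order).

0 2 2 3 4 5 6 7 7 9 10

C = [8/65, 9/65, 18/65, 2/5, 6/13, 7/13, 44/65, 53/65, 11/13, 59/65, 1]
j=0: u_0=13/220 ∈ [0, 8/65) → index 0
j=1: u_1=3/20 ∈ [9/65, 18/65) → index 2
j=2: u_2=53/220 ∈ [9/65, 18/65) → index 2
j=3: u_3=73/220 ∈ [18/65, 2/5) → index 3
j=4: u_4=93/220 ∈ [2/5, 6/13) → index 4
j=5: u_5=113/220 ∈ [6/13, 7/13) → index 5
j=6: u_6=133/220 ∈ [7/13, 44/65) → index 6
j=7: u_7=153/220 ∈ [44/65, 53/65) → index 7
j=8: u_8=173/220 ∈ [44/65, 53/65) → index 7
j=9: u_9=193/220 ∈ [11/13, 59/65) → index 9
j=10: u_10=213/220 ∈ [59/65, 1) → index 10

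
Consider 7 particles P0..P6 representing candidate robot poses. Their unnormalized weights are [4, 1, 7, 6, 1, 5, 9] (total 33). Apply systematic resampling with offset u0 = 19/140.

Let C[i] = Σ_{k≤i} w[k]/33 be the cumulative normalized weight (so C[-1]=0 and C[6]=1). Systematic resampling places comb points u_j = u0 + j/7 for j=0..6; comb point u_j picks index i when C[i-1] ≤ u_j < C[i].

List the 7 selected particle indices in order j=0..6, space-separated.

1 2 3 4 5 6 6

C = [4/33, 5/33, 4/11, 6/11, 19/33, 8/11, 1]
j=0: u_0=19/140 ∈ [4/33, 5/33) → index 1
j=1: u_1=39/140 ∈ [5/33, 4/11) → index 2
j=2: u_2=59/140 ∈ [4/11, 6/11) → index 3
j=3: u_3=79/140 ∈ [6/11, 19/33) → index 4
j=4: u_4=99/140 ∈ [19/33, 8/11) → index 5
j=5: u_5=17/20 ∈ [8/11, 1) → index 6
j=6: u_6=139/140 ∈ [8/11, 1) → index 6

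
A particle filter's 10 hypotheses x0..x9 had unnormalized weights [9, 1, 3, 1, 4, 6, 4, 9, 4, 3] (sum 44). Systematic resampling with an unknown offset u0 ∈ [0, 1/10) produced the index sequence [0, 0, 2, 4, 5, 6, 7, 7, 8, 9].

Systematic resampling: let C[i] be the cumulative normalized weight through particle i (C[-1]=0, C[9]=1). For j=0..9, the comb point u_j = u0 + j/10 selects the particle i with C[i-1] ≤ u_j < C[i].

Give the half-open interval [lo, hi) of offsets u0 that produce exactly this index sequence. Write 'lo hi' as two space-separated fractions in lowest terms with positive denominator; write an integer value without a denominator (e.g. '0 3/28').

C = [9/44, 5/22, 13/44, 7/22, 9/22, 6/11, 7/11, 37/44, 41/44, 1]
j=0 picked index 0: u0 ∈ [0, 9/44)
j=1 picked index 0: u0 ∈ [-1/10, 23/220)
j=2 picked index 2: u0 ∈ [3/110, 21/220)
j=3 picked index 4: u0 ∈ [1/55, 6/55)
j=4 picked index 5: u0 ∈ [1/110, 8/55)
j=5 picked index 6: u0 ∈ [1/22, 3/22)
j=6 picked index 7: u0 ∈ [2/55, 53/220)
j=7 picked index 7: u0 ∈ [-7/110, 31/220)
j=8 picked index 8: u0 ∈ [9/220, 29/220)
j=9 picked index 9: u0 ∈ [7/220, 1/10)
intersection: [1/22, 21/220)

1/22 21/220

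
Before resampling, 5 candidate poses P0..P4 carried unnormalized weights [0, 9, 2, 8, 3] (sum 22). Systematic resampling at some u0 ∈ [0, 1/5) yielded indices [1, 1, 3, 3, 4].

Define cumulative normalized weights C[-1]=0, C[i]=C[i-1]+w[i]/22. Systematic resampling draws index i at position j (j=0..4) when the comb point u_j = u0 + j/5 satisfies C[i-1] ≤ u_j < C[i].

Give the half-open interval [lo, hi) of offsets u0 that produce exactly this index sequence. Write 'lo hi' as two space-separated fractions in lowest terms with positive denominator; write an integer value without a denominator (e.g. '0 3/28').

C = [0, 9/22, 1/2, 19/22, 1]
j=0 picked index 1: u0 ∈ [0, 9/22)
j=1 picked index 1: u0 ∈ [-1/5, 23/110)
j=2 picked index 3: u0 ∈ [1/10, 51/110)
j=3 picked index 3: u0 ∈ [-1/10, 29/110)
j=4 picked index 4: u0 ∈ [7/110, 1/5)
intersection: [1/10, 1/5)

1/10 1/5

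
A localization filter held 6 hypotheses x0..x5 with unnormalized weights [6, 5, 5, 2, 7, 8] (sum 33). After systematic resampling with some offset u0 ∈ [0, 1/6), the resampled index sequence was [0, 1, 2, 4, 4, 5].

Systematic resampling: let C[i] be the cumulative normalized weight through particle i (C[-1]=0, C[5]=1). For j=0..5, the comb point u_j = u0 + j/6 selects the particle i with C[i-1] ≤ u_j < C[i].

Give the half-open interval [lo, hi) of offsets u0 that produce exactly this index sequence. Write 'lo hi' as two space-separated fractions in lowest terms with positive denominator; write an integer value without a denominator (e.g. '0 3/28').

1/22 1/11

C = [2/11, 1/3, 16/33, 6/11, 25/33, 1]
j=0 picked index 0: u0 ∈ [0, 2/11)
j=1 picked index 1: u0 ∈ [1/66, 1/6)
j=2 picked index 2: u0 ∈ [0, 5/33)
j=3 picked index 4: u0 ∈ [1/22, 17/66)
j=4 picked index 4: u0 ∈ [-4/33, 1/11)
j=5 picked index 5: u0 ∈ [-5/66, 1/6)
intersection: [1/22, 1/11)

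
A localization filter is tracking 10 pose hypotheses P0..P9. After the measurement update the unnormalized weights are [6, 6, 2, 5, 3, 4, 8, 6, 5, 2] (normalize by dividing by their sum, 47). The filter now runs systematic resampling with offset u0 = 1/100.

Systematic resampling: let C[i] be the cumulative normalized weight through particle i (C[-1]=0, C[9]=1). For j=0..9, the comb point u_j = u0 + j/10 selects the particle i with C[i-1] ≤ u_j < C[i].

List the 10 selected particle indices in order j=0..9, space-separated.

C = [6/47, 12/47, 14/47, 19/47, 22/47, 26/47, 34/47, 40/47, 45/47, 1]
j=0: u_0=1/100 ∈ [0, 6/47) → index 0
j=1: u_1=11/100 ∈ [0, 6/47) → index 0
j=2: u_2=21/100 ∈ [6/47, 12/47) → index 1
j=3: u_3=31/100 ∈ [14/47, 19/47) → index 3
j=4: u_4=41/100 ∈ [19/47, 22/47) → index 4
j=5: u_5=51/100 ∈ [22/47, 26/47) → index 5
j=6: u_6=61/100 ∈ [26/47, 34/47) → index 6
j=7: u_7=71/100 ∈ [26/47, 34/47) → index 6
j=8: u_8=81/100 ∈ [34/47, 40/47) → index 7
j=9: u_9=91/100 ∈ [40/47, 45/47) → index 8

0 0 1 3 4 5 6 6 7 8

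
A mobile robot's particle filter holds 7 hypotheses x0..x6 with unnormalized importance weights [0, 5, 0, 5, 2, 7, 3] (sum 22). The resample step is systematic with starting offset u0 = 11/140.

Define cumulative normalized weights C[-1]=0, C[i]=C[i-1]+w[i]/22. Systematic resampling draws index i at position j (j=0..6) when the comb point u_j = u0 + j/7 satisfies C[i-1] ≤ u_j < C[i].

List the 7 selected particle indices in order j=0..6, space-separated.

1 1 3 4 5 5 6

C = [0, 5/22, 5/22, 5/11, 6/11, 19/22, 1]
j=0: u_0=11/140 ∈ [0, 5/22) → index 1
j=1: u_1=31/140 ∈ [0, 5/22) → index 1
j=2: u_2=51/140 ∈ [5/22, 5/11) → index 3
j=3: u_3=71/140 ∈ [5/11, 6/11) → index 4
j=4: u_4=13/20 ∈ [6/11, 19/22) → index 5
j=5: u_5=111/140 ∈ [6/11, 19/22) → index 5
j=6: u_6=131/140 ∈ [19/22, 1) → index 6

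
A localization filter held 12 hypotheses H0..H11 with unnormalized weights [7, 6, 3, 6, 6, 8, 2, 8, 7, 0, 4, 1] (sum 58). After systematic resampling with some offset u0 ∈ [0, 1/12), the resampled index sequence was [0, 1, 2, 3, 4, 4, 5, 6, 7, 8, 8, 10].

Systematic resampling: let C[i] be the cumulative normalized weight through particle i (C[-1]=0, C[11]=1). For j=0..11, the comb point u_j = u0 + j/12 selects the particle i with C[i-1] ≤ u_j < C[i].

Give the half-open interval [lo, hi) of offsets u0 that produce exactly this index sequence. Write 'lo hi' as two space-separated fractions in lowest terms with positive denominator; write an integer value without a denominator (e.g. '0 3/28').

5/87 23/348

C = [7/58, 13/58, 8/29, 11/29, 14/29, 18/29, 19/29, 23/29, 53/58, 53/58, 57/58, 1]
j=0 picked index 0: u0 ∈ [0, 7/58)
j=1 picked index 1: u0 ∈ [13/348, 49/348)
j=2 picked index 2: u0 ∈ [5/87, 19/174)
j=3 picked index 3: u0 ∈ [3/116, 15/116)
j=4 picked index 4: u0 ∈ [4/87, 13/87)
j=5 picked index 4: u0 ∈ [-13/348, 23/348)
j=6 picked index 5: u0 ∈ [-1/58, 7/58)
j=7 picked index 6: u0 ∈ [13/348, 25/348)
j=8 picked index 7: u0 ∈ [-1/87, 11/87)
j=9 picked index 8: u0 ∈ [5/116, 19/116)
j=10 picked index 8: u0 ∈ [-7/174, 7/87)
j=11 picked index 10: u0 ∈ [-1/348, 23/348)
intersection: [5/87, 23/348)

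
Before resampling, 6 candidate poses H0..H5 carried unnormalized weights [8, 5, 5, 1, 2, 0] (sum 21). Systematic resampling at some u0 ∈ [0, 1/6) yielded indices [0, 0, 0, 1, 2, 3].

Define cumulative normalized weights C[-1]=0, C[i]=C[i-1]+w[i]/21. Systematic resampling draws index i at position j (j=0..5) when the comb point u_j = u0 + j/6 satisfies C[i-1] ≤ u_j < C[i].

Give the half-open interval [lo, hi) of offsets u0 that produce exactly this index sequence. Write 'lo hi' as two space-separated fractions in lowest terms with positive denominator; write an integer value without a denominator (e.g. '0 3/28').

1/42 1/21

C = [8/21, 13/21, 6/7, 19/21, 1, 1]
j=0 picked index 0: u0 ∈ [0, 8/21)
j=1 picked index 0: u0 ∈ [-1/6, 3/14)
j=2 picked index 0: u0 ∈ [-1/3, 1/21)
j=3 picked index 1: u0 ∈ [-5/42, 5/42)
j=4 picked index 2: u0 ∈ [-1/21, 4/21)
j=5 picked index 3: u0 ∈ [1/42, 1/14)
intersection: [1/42, 1/21)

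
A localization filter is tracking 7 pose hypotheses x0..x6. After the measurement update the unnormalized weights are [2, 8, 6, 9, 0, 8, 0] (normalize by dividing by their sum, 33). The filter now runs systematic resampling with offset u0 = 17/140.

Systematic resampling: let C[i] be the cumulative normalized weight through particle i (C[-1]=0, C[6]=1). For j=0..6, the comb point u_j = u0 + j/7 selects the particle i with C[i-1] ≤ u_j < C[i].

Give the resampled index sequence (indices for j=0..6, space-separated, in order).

1 1 2 3 3 5 5

C = [2/33, 10/33, 16/33, 25/33, 25/33, 1, 1]
j=0: u_0=17/140 ∈ [2/33, 10/33) → index 1
j=1: u_1=37/140 ∈ [2/33, 10/33) → index 1
j=2: u_2=57/140 ∈ [10/33, 16/33) → index 2
j=3: u_3=11/20 ∈ [16/33, 25/33) → index 3
j=4: u_4=97/140 ∈ [16/33, 25/33) → index 3
j=5: u_5=117/140 ∈ [25/33, 1) → index 5
j=6: u_6=137/140 ∈ [25/33, 1) → index 5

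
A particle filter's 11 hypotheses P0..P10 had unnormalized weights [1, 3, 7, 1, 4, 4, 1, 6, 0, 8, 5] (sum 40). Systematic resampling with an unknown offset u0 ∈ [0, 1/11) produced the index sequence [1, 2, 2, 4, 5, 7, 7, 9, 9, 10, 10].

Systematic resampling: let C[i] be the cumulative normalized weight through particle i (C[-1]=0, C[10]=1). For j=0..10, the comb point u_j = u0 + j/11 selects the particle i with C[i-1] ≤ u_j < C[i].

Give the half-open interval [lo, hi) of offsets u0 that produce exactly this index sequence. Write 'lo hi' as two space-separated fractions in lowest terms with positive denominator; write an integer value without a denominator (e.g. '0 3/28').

C = [1/40, 1/10, 11/40, 3/10, 2/5, 1/2, 21/40, 27/40, 27/40, 7/8, 1]
j=0 picked index 1: u0 ∈ [1/40, 1/10)
j=1 picked index 2: u0 ∈ [1/110, 81/440)
j=2 picked index 2: u0 ∈ [-9/110, 41/440)
j=3 picked index 4: u0 ∈ [3/110, 7/55)
j=4 picked index 5: u0 ∈ [2/55, 3/22)
j=5 picked index 7: u0 ∈ [31/440, 97/440)
j=6 picked index 7: u0 ∈ [-9/440, 57/440)
j=7 picked index 9: u0 ∈ [17/440, 21/88)
j=8 picked index 9: u0 ∈ [-23/440, 13/88)
j=9 picked index 10: u0 ∈ [5/88, 2/11)
j=10 picked index 10: u0 ∈ [-3/88, 1/11)
intersection: [31/440, 1/11)

31/440 1/11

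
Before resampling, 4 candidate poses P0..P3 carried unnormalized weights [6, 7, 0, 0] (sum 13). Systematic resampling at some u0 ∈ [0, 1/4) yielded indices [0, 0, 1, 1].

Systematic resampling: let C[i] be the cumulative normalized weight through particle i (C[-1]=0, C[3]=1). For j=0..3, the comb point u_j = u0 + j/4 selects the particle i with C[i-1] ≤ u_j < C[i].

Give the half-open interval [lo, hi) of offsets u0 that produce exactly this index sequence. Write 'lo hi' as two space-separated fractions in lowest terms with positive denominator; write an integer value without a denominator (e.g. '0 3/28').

0 11/52

C = [6/13, 1, 1, 1]
j=0 picked index 0: u0 ∈ [0, 6/13)
j=1 picked index 0: u0 ∈ [-1/4, 11/52)
j=2 picked index 1: u0 ∈ [-1/26, 1/2)
j=3 picked index 1: u0 ∈ [-15/52, 1/4)
intersection: [0, 11/52)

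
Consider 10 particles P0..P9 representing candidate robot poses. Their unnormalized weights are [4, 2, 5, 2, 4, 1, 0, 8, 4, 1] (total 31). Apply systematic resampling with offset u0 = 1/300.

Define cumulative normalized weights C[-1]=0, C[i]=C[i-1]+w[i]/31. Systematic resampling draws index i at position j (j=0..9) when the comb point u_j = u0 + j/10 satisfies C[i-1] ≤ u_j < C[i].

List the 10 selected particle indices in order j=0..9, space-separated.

0 0 2 2 3 4 7 7 7 8

C = [4/31, 6/31, 11/31, 13/31, 17/31, 18/31, 18/31, 26/31, 30/31, 1]
j=0: u_0=1/300 ∈ [0, 4/31) → index 0
j=1: u_1=31/300 ∈ [0, 4/31) → index 0
j=2: u_2=61/300 ∈ [6/31, 11/31) → index 2
j=3: u_3=91/300 ∈ [6/31, 11/31) → index 2
j=4: u_4=121/300 ∈ [11/31, 13/31) → index 3
j=5: u_5=151/300 ∈ [13/31, 17/31) → index 4
j=6: u_6=181/300 ∈ [18/31, 26/31) → index 7
j=7: u_7=211/300 ∈ [18/31, 26/31) → index 7
j=8: u_8=241/300 ∈ [18/31, 26/31) → index 7
j=9: u_9=271/300 ∈ [26/31, 30/31) → index 8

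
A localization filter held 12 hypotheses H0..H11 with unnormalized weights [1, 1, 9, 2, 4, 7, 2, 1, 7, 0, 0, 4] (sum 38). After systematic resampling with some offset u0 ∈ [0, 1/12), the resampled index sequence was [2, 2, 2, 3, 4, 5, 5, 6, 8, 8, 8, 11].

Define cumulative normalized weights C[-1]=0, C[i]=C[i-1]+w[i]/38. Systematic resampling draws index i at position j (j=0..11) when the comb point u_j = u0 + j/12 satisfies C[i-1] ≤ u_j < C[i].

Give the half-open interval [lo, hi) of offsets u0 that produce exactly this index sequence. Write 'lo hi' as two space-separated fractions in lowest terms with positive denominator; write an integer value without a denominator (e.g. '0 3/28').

1/19 7/114

C = [1/38, 1/19, 11/38, 13/38, 17/38, 12/19, 13/19, 27/38, 17/19, 17/19, 17/19, 1]
j=0 picked index 2: u0 ∈ [1/19, 11/38)
j=1 picked index 2: u0 ∈ [-7/228, 47/228)
j=2 picked index 2: u0 ∈ [-13/114, 7/57)
j=3 picked index 3: u0 ∈ [3/76, 7/76)
j=4 picked index 4: u0 ∈ [1/114, 13/114)
j=5 picked index 5: u0 ∈ [7/228, 49/228)
j=6 picked index 5: u0 ∈ [-1/19, 5/38)
j=7 picked index 6: u0 ∈ [11/228, 23/228)
j=8 picked index 8: u0 ∈ [5/114, 13/57)
j=9 picked index 8: u0 ∈ [-3/76, 11/76)
j=10 picked index 8: u0 ∈ [-7/57, 7/114)
j=11 picked index 11: u0 ∈ [-5/228, 1/12)
intersection: [1/19, 7/114)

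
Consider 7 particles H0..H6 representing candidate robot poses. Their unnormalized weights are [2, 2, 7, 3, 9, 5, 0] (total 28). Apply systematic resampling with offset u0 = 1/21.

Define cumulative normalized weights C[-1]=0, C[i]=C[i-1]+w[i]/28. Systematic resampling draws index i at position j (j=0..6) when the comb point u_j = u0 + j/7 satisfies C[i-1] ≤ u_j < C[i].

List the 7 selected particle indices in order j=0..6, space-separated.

C = [1/14, 1/7, 11/28, 1/2, 23/28, 1, 1]
j=0: u_0=1/21 ∈ [0, 1/14) → index 0
j=1: u_1=4/21 ∈ [1/7, 11/28) → index 2
j=2: u_2=1/3 ∈ [1/7, 11/28) → index 2
j=3: u_3=10/21 ∈ [11/28, 1/2) → index 3
j=4: u_4=13/21 ∈ [1/2, 23/28) → index 4
j=5: u_5=16/21 ∈ [1/2, 23/28) → index 4
j=6: u_6=19/21 ∈ [23/28, 1) → index 5

0 2 2 3 4 4 5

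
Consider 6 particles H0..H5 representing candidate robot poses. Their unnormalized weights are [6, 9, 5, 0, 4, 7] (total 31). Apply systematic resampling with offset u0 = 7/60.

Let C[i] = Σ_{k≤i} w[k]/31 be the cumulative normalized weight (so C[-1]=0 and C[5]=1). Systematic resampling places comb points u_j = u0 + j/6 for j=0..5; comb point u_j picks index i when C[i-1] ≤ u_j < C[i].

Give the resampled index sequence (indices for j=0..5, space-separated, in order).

C = [6/31, 15/31, 20/31, 20/31, 24/31, 1]
j=0: u_0=7/60 ∈ [0, 6/31) → index 0
j=1: u_1=17/60 ∈ [6/31, 15/31) → index 1
j=2: u_2=9/20 ∈ [6/31, 15/31) → index 1
j=3: u_3=37/60 ∈ [15/31, 20/31) → index 2
j=4: u_4=47/60 ∈ [24/31, 1) → index 5
j=5: u_5=19/20 ∈ [24/31, 1) → index 5

0 1 1 2 5 5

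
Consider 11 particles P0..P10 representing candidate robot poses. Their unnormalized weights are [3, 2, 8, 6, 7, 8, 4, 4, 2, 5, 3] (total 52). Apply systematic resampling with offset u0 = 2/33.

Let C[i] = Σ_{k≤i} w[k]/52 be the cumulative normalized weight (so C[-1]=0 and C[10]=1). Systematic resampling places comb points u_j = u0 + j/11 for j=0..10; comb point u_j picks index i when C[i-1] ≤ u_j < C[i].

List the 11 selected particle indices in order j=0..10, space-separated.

1 2 2 3 4 5 5 6 7 9 10

C = [3/52, 5/52, 1/4, 19/52, 1/2, 17/26, 19/26, 21/26, 11/13, 49/52, 1]
j=0: u_0=2/33 ∈ [3/52, 5/52) → index 1
j=1: u_1=5/33 ∈ [5/52, 1/4) → index 2
j=2: u_2=8/33 ∈ [5/52, 1/4) → index 2
j=3: u_3=1/3 ∈ [1/4, 19/52) → index 3
j=4: u_4=14/33 ∈ [19/52, 1/2) → index 4
j=5: u_5=17/33 ∈ [1/2, 17/26) → index 5
j=6: u_6=20/33 ∈ [1/2, 17/26) → index 5
j=7: u_7=23/33 ∈ [17/26, 19/26) → index 6
j=8: u_8=26/33 ∈ [19/26, 21/26) → index 7
j=9: u_9=29/33 ∈ [11/13, 49/52) → index 9
j=10: u_10=32/33 ∈ [49/52, 1) → index 10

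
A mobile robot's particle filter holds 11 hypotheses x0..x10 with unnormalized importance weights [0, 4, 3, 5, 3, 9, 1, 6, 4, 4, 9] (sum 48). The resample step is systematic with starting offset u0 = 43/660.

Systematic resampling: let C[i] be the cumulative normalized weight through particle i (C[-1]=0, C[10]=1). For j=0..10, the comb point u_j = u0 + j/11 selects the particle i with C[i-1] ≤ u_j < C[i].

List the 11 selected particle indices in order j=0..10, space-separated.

C = [0, 1/12, 7/48, 1/4, 5/16, 1/2, 25/48, 31/48, 35/48, 13/16, 1]
j=0: u_0=43/660 ∈ [0, 1/12) → index 1
j=1: u_1=103/660 ∈ [7/48, 1/4) → index 3
j=2: u_2=163/660 ∈ [7/48, 1/4) → index 3
j=3: u_3=223/660 ∈ [5/16, 1/2) → index 5
j=4: u_4=283/660 ∈ [5/16, 1/2) → index 5
j=5: u_5=343/660 ∈ [1/2, 25/48) → index 6
j=6: u_6=403/660 ∈ [25/48, 31/48) → index 7
j=7: u_7=463/660 ∈ [31/48, 35/48) → index 8
j=8: u_8=523/660 ∈ [35/48, 13/16) → index 9
j=9: u_9=53/60 ∈ [13/16, 1) → index 10
j=10: u_10=643/660 ∈ [13/16, 1) → index 10

1 3 3 5 5 6 7 8 9 10 10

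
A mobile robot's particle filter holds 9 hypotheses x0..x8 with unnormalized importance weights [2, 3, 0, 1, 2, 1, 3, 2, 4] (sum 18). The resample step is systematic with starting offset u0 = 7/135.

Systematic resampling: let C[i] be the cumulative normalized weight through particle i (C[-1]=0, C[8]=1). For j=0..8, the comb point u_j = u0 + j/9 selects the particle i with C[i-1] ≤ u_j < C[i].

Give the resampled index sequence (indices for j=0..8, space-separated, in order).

0 1 1 4 5 6 7 8 8

C = [1/9, 5/18, 5/18, 1/3, 4/9, 1/2, 2/3, 7/9, 1]
j=0: u_0=7/135 ∈ [0, 1/9) → index 0
j=1: u_1=22/135 ∈ [1/9, 5/18) → index 1
j=2: u_2=37/135 ∈ [1/9, 5/18) → index 1
j=3: u_3=52/135 ∈ [1/3, 4/9) → index 4
j=4: u_4=67/135 ∈ [4/9, 1/2) → index 5
j=5: u_5=82/135 ∈ [1/2, 2/3) → index 6
j=6: u_6=97/135 ∈ [2/3, 7/9) → index 7
j=7: u_7=112/135 ∈ [7/9, 1) → index 8
j=8: u_8=127/135 ∈ [7/9, 1) → index 8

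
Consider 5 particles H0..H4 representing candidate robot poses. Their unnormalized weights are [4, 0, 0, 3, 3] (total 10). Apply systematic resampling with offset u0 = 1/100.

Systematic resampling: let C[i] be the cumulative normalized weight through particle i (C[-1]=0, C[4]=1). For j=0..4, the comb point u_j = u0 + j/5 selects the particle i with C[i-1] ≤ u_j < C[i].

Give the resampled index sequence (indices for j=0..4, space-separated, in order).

0 0 3 3 4

C = [2/5, 2/5, 2/5, 7/10, 1]
j=0: u_0=1/100 ∈ [0, 2/5) → index 0
j=1: u_1=21/100 ∈ [0, 2/5) → index 0
j=2: u_2=41/100 ∈ [2/5, 7/10) → index 3
j=3: u_3=61/100 ∈ [2/5, 7/10) → index 3
j=4: u_4=81/100 ∈ [7/10, 1) → index 4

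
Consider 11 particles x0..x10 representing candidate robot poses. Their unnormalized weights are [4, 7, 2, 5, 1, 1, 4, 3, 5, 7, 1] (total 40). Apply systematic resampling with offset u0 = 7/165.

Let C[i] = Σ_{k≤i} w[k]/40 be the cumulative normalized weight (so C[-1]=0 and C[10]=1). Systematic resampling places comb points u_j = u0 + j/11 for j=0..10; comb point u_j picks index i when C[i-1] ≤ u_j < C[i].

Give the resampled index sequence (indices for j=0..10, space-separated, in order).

0 1 1 2 3 5 6 8 8 9 9

C = [1/10, 11/40, 13/40, 9/20, 19/40, 1/2, 3/5, 27/40, 4/5, 39/40, 1]
j=0: u_0=7/165 ∈ [0, 1/10) → index 0
j=1: u_1=2/15 ∈ [1/10, 11/40) → index 1
j=2: u_2=37/165 ∈ [1/10, 11/40) → index 1
j=3: u_3=52/165 ∈ [11/40, 13/40) → index 2
j=4: u_4=67/165 ∈ [13/40, 9/20) → index 3
j=5: u_5=82/165 ∈ [19/40, 1/2) → index 5
j=6: u_6=97/165 ∈ [1/2, 3/5) → index 6
j=7: u_7=112/165 ∈ [27/40, 4/5) → index 8
j=8: u_8=127/165 ∈ [27/40, 4/5) → index 8
j=9: u_9=142/165 ∈ [4/5, 39/40) → index 9
j=10: u_10=157/165 ∈ [4/5, 39/40) → index 9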